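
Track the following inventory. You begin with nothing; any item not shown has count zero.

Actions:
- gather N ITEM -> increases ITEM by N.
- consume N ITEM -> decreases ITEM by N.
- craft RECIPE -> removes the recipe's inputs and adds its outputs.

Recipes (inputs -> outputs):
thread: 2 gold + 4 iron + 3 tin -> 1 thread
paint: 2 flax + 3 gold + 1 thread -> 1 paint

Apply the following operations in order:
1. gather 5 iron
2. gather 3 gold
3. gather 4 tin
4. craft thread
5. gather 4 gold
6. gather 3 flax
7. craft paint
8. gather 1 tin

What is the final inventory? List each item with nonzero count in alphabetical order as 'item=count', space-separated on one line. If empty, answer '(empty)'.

After 1 (gather 5 iron): iron=5
After 2 (gather 3 gold): gold=3 iron=5
After 3 (gather 4 tin): gold=3 iron=5 tin=4
After 4 (craft thread): gold=1 iron=1 thread=1 tin=1
After 5 (gather 4 gold): gold=5 iron=1 thread=1 tin=1
After 6 (gather 3 flax): flax=3 gold=5 iron=1 thread=1 tin=1
After 7 (craft paint): flax=1 gold=2 iron=1 paint=1 tin=1
After 8 (gather 1 tin): flax=1 gold=2 iron=1 paint=1 tin=2

Answer: flax=1 gold=2 iron=1 paint=1 tin=2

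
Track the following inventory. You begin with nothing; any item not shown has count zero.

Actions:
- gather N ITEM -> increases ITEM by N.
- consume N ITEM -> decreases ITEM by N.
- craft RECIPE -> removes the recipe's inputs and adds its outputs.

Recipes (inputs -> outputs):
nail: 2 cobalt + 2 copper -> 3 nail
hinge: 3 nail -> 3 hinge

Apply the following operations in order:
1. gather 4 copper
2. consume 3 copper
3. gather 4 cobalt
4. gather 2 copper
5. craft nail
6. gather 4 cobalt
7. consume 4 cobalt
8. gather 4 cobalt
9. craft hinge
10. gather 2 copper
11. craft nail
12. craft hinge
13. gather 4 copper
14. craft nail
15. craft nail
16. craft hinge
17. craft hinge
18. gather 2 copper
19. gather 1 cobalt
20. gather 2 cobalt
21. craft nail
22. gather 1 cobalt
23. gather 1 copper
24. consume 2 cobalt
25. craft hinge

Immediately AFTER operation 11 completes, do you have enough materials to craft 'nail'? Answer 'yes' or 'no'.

After 1 (gather 4 copper): copper=4
After 2 (consume 3 copper): copper=1
After 3 (gather 4 cobalt): cobalt=4 copper=1
After 4 (gather 2 copper): cobalt=4 copper=3
After 5 (craft nail): cobalt=2 copper=1 nail=3
After 6 (gather 4 cobalt): cobalt=6 copper=1 nail=3
After 7 (consume 4 cobalt): cobalt=2 copper=1 nail=3
After 8 (gather 4 cobalt): cobalt=6 copper=1 nail=3
After 9 (craft hinge): cobalt=6 copper=1 hinge=3
After 10 (gather 2 copper): cobalt=6 copper=3 hinge=3
After 11 (craft nail): cobalt=4 copper=1 hinge=3 nail=3

Answer: no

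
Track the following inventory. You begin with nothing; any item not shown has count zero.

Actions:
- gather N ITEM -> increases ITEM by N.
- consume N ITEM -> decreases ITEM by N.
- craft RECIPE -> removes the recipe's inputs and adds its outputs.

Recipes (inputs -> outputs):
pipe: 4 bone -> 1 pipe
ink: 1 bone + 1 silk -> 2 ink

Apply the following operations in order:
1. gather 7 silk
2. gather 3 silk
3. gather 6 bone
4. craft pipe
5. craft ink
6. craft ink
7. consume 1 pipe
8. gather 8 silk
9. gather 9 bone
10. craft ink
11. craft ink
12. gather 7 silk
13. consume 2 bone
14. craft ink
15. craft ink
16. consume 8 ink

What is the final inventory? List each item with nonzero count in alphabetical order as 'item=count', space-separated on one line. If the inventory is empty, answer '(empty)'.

Answer: bone=3 ink=4 silk=19

Derivation:
After 1 (gather 7 silk): silk=7
After 2 (gather 3 silk): silk=10
After 3 (gather 6 bone): bone=6 silk=10
After 4 (craft pipe): bone=2 pipe=1 silk=10
After 5 (craft ink): bone=1 ink=2 pipe=1 silk=9
After 6 (craft ink): ink=4 pipe=1 silk=8
After 7 (consume 1 pipe): ink=4 silk=8
After 8 (gather 8 silk): ink=4 silk=16
After 9 (gather 9 bone): bone=9 ink=4 silk=16
After 10 (craft ink): bone=8 ink=6 silk=15
After 11 (craft ink): bone=7 ink=8 silk=14
After 12 (gather 7 silk): bone=7 ink=8 silk=21
After 13 (consume 2 bone): bone=5 ink=8 silk=21
After 14 (craft ink): bone=4 ink=10 silk=20
After 15 (craft ink): bone=3 ink=12 silk=19
After 16 (consume 8 ink): bone=3 ink=4 silk=19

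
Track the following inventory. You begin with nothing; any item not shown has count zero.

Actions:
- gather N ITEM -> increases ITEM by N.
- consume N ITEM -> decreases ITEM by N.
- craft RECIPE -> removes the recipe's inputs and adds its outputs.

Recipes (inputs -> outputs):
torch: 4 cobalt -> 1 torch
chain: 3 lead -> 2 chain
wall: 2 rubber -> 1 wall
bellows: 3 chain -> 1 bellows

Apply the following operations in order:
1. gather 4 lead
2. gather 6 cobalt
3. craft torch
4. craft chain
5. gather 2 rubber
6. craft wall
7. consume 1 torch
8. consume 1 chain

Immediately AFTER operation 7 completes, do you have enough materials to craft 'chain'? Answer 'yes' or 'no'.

Answer: no

Derivation:
After 1 (gather 4 lead): lead=4
After 2 (gather 6 cobalt): cobalt=6 lead=4
After 3 (craft torch): cobalt=2 lead=4 torch=1
After 4 (craft chain): chain=2 cobalt=2 lead=1 torch=1
After 5 (gather 2 rubber): chain=2 cobalt=2 lead=1 rubber=2 torch=1
After 6 (craft wall): chain=2 cobalt=2 lead=1 torch=1 wall=1
After 7 (consume 1 torch): chain=2 cobalt=2 lead=1 wall=1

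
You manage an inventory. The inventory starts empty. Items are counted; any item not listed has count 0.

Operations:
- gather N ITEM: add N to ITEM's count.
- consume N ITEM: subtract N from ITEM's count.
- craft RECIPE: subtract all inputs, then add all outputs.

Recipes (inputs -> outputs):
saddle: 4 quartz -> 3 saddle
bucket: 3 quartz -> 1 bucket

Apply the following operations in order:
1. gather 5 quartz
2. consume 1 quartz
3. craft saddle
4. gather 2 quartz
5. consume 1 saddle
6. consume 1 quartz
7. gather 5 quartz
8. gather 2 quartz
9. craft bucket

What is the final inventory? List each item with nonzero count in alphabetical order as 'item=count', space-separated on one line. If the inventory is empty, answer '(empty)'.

After 1 (gather 5 quartz): quartz=5
After 2 (consume 1 quartz): quartz=4
After 3 (craft saddle): saddle=3
After 4 (gather 2 quartz): quartz=2 saddle=3
After 5 (consume 1 saddle): quartz=2 saddle=2
After 6 (consume 1 quartz): quartz=1 saddle=2
After 7 (gather 5 quartz): quartz=6 saddle=2
After 8 (gather 2 quartz): quartz=8 saddle=2
After 9 (craft bucket): bucket=1 quartz=5 saddle=2

Answer: bucket=1 quartz=5 saddle=2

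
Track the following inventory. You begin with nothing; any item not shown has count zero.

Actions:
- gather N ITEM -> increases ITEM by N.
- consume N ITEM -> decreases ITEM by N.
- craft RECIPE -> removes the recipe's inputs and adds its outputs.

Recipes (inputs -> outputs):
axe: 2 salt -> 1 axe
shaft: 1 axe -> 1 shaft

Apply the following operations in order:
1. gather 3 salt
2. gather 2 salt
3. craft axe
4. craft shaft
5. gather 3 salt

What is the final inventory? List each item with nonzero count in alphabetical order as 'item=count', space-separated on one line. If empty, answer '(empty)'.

Answer: salt=6 shaft=1

Derivation:
After 1 (gather 3 salt): salt=3
After 2 (gather 2 salt): salt=5
After 3 (craft axe): axe=1 salt=3
After 4 (craft shaft): salt=3 shaft=1
After 5 (gather 3 salt): salt=6 shaft=1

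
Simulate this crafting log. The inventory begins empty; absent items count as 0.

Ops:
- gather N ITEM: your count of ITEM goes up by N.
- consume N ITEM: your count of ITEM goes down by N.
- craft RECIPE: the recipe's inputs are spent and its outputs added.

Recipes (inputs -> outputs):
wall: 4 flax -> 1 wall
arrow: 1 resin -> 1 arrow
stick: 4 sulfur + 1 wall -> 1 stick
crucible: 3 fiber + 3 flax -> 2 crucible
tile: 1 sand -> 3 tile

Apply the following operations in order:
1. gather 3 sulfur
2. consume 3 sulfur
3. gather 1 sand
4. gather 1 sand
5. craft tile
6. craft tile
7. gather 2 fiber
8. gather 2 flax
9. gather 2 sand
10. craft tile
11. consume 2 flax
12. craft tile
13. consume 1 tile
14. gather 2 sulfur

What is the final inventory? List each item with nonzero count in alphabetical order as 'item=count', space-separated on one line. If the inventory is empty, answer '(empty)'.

After 1 (gather 3 sulfur): sulfur=3
After 2 (consume 3 sulfur): (empty)
After 3 (gather 1 sand): sand=1
After 4 (gather 1 sand): sand=2
After 5 (craft tile): sand=1 tile=3
After 6 (craft tile): tile=6
After 7 (gather 2 fiber): fiber=2 tile=6
After 8 (gather 2 flax): fiber=2 flax=2 tile=6
After 9 (gather 2 sand): fiber=2 flax=2 sand=2 tile=6
After 10 (craft tile): fiber=2 flax=2 sand=1 tile=9
After 11 (consume 2 flax): fiber=2 sand=1 tile=9
After 12 (craft tile): fiber=2 tile=12
After 13 (consume 1 tile): fiber=2 tile=11
After 14 (gather 2 sulfur): fiber=2 sulfur=2 tile=11

Answer: fiber=2 sulfur=2 tile=11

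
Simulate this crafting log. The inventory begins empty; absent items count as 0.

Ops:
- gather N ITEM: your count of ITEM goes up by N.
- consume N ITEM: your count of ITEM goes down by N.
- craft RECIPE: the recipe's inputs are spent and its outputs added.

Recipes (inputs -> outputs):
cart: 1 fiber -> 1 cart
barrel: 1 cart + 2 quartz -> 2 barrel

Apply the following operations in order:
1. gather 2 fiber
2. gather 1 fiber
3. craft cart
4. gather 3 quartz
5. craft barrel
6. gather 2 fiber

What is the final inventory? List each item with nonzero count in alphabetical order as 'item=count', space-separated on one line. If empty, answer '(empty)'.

After 1 (gather 2 fiber): fiber=2
After 2 (gather 1 fiber): fiber=3
After 3 (craft cart): cart=1 fiber=2
After 4 (gather 3 quartz): cart=1 fiber=2 quartz=3
After 5 (craft barrel): barrel=2 fiber=2 quartz=1
After 6 (gather 2 fiber): barrel=2 fiber=4 quartz=1

Answer: barrel=2 fiber=4 quartz=1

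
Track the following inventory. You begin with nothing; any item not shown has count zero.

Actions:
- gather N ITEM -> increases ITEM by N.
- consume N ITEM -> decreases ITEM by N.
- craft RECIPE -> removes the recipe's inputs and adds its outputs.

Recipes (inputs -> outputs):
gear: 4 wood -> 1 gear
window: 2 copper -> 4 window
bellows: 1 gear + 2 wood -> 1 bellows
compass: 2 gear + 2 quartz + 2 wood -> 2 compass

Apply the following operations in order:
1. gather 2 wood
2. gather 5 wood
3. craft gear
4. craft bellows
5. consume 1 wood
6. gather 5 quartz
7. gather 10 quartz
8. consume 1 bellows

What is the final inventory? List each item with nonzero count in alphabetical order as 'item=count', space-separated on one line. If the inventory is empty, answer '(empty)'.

Answer: quartz=15

Derivation:
After 1 (gather 2 wood): wood=2
After 2 (gather 5 wood): wood=7
After 3 (craft gear): gear=1 wood=3
After 4 (craft bellows): bellows=1 wood=1
After 5 (consume 1 wood): bellows=1
After 6 (gather 5 quartz): bellows=1 quartz=5
After 7 (gather 10 quartz): bellows=1 quartz=15
After 8 (consume 1 bellows): quartz=15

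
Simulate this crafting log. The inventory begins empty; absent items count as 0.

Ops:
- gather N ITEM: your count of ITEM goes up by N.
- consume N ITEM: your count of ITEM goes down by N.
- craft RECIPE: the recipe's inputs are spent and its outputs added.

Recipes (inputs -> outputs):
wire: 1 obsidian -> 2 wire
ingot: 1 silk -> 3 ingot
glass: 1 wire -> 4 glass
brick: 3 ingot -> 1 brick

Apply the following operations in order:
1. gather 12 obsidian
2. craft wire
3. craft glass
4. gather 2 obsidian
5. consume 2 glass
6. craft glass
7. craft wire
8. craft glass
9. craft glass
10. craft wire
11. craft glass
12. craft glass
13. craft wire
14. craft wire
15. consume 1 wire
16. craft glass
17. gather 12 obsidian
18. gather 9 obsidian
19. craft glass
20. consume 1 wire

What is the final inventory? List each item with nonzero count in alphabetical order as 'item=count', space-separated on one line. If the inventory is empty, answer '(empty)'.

Answer: glass=30 obsidian=30

Derivation:
After 1 (gather 12 obsidian): obsidian=12
After 2 (craft wire): obsidian=11 wire=2
After 3 (craft glass): glass=4 obsidian=11 wire=1
After 4 (gather 2 obsidian): glass=4 obsidian=13 wire=1
After 5 (consume 2 glass): glass=2 obsidian=13 wire=1
After 6 (craft glass): glass=6 obsidian=13
After 7 (craft wire): glass=6 obsidian=12 wire=2
After 8 (craft glass): glass=10 obsidian=12 wire=1
After 9 (craft glass): glass=14 obsidian=12
After 10 (craft wire): glass=14 obsidian=11 wire=2
After 11 (craft glass): glass=18 obsidian=11 wire=1
After 12 (craft glass): glass=22 obsidian=11
After 13 (craft wire): glass=22 obsidian=10 wire=2
After 14 (craft wire): glass=22 obsidian=9 wire=4
After 15 (consume 1 wire): glass=22 obsidian=9 wire=3
After 16 (craft glass): glass=26 obsidian=9 wire=2
After 17 (gather 12 obsidian): glass=26 obsidian=21 wire=2
After 18 (gather 9 obsidian): glass=26 obsidian=30 wire=2
After 19 (craft glass): glass=30 obsidian=30 wire=1
After 20 (consume 1 wire): glass=30 obsidian=30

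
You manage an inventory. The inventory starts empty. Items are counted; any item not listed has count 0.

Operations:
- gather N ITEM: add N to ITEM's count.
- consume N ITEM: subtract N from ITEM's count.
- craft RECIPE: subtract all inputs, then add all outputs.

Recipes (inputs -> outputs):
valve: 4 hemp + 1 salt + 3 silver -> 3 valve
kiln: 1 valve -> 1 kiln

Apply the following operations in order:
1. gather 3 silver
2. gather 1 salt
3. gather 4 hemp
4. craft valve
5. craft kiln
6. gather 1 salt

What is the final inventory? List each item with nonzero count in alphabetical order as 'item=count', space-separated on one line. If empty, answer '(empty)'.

After 1 (gather 3 silver): silver=3
After 2 (gather 1 salt): salt=1 silver=3
After 3 (gather 4 hemp): hemp=4 salt=1 silver=3
After 4 (craft valve): valve=3
After 5 (craft kiln): kiln=1 valve=2
After 6 (gather 1 salt): kiln=1 salt=1 valve=2

Answer: kiln=1 salt=1 valve=2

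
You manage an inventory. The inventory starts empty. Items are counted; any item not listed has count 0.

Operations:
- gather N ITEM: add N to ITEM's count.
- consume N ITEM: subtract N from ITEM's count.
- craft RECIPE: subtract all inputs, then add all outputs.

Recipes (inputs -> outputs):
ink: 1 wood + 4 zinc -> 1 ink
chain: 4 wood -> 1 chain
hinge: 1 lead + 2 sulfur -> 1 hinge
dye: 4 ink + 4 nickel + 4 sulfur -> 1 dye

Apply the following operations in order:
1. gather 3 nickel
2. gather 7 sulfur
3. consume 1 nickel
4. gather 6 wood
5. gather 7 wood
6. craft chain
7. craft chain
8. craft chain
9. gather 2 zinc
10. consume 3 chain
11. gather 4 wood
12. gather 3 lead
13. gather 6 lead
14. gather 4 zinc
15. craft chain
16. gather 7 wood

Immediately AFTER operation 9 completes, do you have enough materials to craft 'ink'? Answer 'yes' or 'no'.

Answer: no

Derivation:
After 1 (gather 3 nickel): nickel=3
After 2 (gather 7 sulfur): nickel=3 sulfur=7
After 3 (consume 1 nickel): nickel=2 sulfur=7
After 4 (gather 6 wood): nickel=2 sulfur=7 wood=6
After 5 (gather 7 wood): nickel=2 sulfur=7 wood=13
After 6 (craft chain): chain=1 nickel=2 sulfur=7 wood=9
After 7 (craft chain): chain=2 nickel=2 sulfur=7 wood=5
After 8 (craft chain): chain=3 nickel=2 sulfur=7 wood=1
After 9 (gather 2 zinc): chain=3 nickel=2 sulfur=7 wood=1 zinc=2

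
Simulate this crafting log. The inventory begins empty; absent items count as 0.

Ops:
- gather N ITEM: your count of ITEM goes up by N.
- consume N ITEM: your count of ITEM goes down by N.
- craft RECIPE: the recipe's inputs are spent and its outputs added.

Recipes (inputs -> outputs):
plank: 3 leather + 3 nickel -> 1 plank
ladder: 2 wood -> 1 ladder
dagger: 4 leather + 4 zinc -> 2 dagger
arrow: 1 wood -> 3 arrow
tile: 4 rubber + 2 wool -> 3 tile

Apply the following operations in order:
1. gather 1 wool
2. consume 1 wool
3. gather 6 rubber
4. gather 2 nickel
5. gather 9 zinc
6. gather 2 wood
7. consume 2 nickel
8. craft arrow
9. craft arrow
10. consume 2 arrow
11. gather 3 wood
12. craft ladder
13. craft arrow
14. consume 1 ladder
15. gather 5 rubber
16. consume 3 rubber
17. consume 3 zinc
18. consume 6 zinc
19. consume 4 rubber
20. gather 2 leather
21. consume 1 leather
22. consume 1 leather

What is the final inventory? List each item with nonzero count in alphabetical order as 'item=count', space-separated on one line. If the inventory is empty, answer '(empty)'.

Answer: arrow=7 rubber=4

Derivation:
After 1 (gather 1 wool): wool=1
After 2 (consume 1 wool): (empty)
After 3 (gather 6 rubber): rubber=6
After 4 (gather 2 nickel): nickel=2 rubber=6
After 5 (gather 9 zinc): nickel=2 rubber=6 zinc=9
After 6 (gather 2 wood): nickel=2 rubber=6 wood=2 zinc=9
After 7 (consume 2 nickel): rubber=6 wood=2 zinc=9
After 8 (craft arrow): arrow=3 rubber=6 wood=1 zinc=9
After 9 (craft arrow): arrow=6 rubber=6 zinc=9
After 10 (consume 2 arrow): arrow=4 rubber=6 zinc=9
After 11 (gather 3 wood): arrow=4 rubber=6 wood=3 zinc=9
After 12 (craft ladder): arrow=4 ladder=1 rubber=6 wood=1 zinc=9
After 13 (craft arrow): arrow=7 ladder=1 rubber=6 zinc=9
After 14 (consume 1 ladder): arrow=7 rubber=6 zinc=9
After 15 (gather 5 rubber): arrow=7 rubber=11 zinc=9
After 16 (consume 3 rubber): arrow=7 rubber=8 zinc=9
After 17 (consume 3 zinc): arrow=7 rubber=8 zinc=6
After 18 (consume 6 zinc): arrow=7 rubber=8
After 19 (consume 4 rubber): arrow=7 rubber=4
After 20 (gather 2 leather): arrow=7 leather=2 rubber=4
After 21 (consume 1 leather): arrow=7 leather=1 rubber=4
After 22 (consume 1 leather): arrow=7 rubber=4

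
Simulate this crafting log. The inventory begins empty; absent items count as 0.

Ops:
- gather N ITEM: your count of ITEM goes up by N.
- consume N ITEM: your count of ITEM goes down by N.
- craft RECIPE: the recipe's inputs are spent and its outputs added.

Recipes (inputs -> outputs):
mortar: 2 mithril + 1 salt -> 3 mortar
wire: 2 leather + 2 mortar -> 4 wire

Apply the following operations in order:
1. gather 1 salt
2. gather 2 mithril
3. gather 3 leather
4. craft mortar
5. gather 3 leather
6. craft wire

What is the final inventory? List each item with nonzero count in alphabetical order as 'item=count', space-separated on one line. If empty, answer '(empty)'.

Answer: leather=4 mortar=1 wire=4

Derivation:
After 1 (gather 1 salt): salt=1
After 2 (gather 2 mithril): mithril=2 salt=1
After 3 (gather 3 leather): leather=3 mithril=2 salt=1
After 4 (craft mortar): leather=3 mortar=3
After 5 (gather 3 leather): leather=6 mortar=3
After 6 (craft wire): leather=4 mortar=1 wire=4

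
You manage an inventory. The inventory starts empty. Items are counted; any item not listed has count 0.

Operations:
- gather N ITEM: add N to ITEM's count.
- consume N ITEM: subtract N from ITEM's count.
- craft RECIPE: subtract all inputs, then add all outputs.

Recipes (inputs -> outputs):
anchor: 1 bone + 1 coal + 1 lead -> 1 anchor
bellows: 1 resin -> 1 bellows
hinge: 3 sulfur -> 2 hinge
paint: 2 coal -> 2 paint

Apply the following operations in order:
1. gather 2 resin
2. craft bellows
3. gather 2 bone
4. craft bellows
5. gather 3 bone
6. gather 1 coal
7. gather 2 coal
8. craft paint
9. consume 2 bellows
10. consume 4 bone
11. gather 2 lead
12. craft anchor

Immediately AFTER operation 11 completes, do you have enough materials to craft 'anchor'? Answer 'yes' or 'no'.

Answer: yes

Derivation:
After 1 (gather 2 resin): resin=2
After 2 (craft bellows): bellows=1 resin=1
After 3 (gather 2 bone): bellows=1 bone=2 resin=1
After 4 (craft bellows): bellows=2 bone=2
After 5 (gather 3 bone): bellows=2 bone=5
After 6 (gather 1 coal): bellows=2 bone=5 coal=1
After 7 (gather 2 coal): bellows=2 bone=5 coal=3
After 8 (craft paint): bellows=2 bone=5 coal=1 paint=2
After 9 (consume 2 bellows): bone=5 coal=1 paint=2
After 10 (consume 4 bone): bone=1 coal=1 paint=2
After 11 (gather 2 lead): bone=1 coal=1 lead=2 paint=2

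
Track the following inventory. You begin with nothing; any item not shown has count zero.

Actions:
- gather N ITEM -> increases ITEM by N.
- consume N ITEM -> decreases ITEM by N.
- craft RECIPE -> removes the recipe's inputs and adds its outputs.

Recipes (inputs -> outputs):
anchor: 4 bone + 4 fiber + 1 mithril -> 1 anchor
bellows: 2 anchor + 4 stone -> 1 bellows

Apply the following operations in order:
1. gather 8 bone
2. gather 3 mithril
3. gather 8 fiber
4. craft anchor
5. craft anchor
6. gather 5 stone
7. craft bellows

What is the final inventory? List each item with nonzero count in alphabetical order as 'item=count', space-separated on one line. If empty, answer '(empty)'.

After 1 (gather 8 bone): bone=8
After 2 (gather 3 mithril): bone=8 mithril=3
After 3 (gather 8 fiber): bone=8 fiber=8 mithril=3
After 4 (craft anchor): anchor=1 bone=4 fiber=4 mithril=2
After 5 (craft anchor): anchor=2 mithril=1
After 6 (gather 5 stone): anchor=2 mithril=1 stone=5
After 7 (craft bellows): bellows=1 mithril=1 stone=1

Answer: bellows=1 mithril=1 stone=1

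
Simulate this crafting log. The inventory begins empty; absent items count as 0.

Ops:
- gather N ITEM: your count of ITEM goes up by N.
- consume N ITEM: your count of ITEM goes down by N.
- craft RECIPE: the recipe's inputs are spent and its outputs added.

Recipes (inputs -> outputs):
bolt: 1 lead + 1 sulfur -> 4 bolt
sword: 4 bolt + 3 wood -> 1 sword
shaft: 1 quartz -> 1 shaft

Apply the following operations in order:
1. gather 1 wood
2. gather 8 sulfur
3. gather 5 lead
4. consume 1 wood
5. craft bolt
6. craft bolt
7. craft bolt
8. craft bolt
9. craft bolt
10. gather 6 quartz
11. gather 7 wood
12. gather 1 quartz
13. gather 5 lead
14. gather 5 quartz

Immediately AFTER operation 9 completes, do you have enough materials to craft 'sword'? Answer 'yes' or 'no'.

Answer: no

Derivation:
After 1 (gather 1 wood): wood=1
After 2 (gather 8 sulfur): sulfur=8 wood=1
After 3 (gather 5 lead): lead=5 sulfur=8 wood=1
After 4 (consume 1 wood): lead=5 sulfur=8
After 5 (craft bolt): bolt=4 lead=4 sulfur=7
After 6 (craft bolt): bolt=8 lead=3 sulfur=6
After 7 (craft bolt): bolt=12 lead=2 sulfur=5
After 8 (craft bolt): bolt=16 lead=1 sulfur=4
After 9 (craft bolt): bolt=20 sulfur=3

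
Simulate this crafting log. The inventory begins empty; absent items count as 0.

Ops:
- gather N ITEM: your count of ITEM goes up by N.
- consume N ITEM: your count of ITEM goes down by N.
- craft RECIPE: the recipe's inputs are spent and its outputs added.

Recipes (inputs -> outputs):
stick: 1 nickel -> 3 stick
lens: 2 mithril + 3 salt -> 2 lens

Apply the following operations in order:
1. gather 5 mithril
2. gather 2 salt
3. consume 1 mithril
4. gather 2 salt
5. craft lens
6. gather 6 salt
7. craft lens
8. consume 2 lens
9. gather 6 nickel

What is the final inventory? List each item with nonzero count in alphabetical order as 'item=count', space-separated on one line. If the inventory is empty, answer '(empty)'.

Answer: lens=2 nickel=6 salt=4

Derivation:
After 1 (gather 5 mithril): mithril=5
After 2 (gather 2 salt): mithril=5 salt=2
After 3 (consume 1 mithril): mithril=4 salt=2
After 4 (gather 2 salt): mithril=4 salt=4
After 5 (craft lens): lens=2 mithril=2 salt=1
After 6 (gather 6 salt): lens=2 mithril=2 salt=7
After 7 (craft lens): lens=4 salt=4
After 8 (consume 2 lens): lens=2 salt=4
After 9 (gather 6 nickel): lens=2 nickel=6 salt=4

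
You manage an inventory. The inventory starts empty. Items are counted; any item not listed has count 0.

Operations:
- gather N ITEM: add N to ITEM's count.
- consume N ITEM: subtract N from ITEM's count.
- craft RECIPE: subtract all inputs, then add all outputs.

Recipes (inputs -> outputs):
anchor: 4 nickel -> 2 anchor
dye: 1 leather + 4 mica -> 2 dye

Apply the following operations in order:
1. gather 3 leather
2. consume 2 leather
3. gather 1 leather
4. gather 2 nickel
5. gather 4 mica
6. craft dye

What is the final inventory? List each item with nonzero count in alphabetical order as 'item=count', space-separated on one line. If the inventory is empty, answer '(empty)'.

Answer: dye=2 leather=1 nickel=2

Derivation:
After 1 (gather 3 leather): leather=3
After 2 (consume 2 leather): leather=1
After 3 (gather 1 leather): leather=2
After 4 (gather 2 nickel): leather=2 nickel=2
After 5 (gather 4 mica): leather=2 mica=4 nickel=2
After 6 (craft dye): dye=2 leather=1 nickel=2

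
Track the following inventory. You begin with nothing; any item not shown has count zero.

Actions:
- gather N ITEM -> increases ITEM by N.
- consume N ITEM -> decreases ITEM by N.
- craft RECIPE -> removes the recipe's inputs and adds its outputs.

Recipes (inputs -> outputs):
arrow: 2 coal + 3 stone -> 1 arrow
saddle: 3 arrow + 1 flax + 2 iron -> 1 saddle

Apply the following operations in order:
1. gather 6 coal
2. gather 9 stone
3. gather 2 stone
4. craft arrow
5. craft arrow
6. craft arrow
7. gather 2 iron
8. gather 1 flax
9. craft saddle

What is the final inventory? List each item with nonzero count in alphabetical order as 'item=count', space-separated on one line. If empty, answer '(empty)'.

After 1 (gather 6 coal): coal=6
After 2 (gather 9 stone): coal=6 stone=9
After 3 (gather 2 stone): coal=6 stone=11
After 4 (craft arrow): arrow=1 coal=4 stone=8
After 5 (craft arrow): arrow=2 coal=2 stone=5
After 6 (craft arrow): arrow=3 stone=2
After 7 (gather 2 iron): arrow=3 iron=2 stone=2
After 8 (gather 1 flax): arrow=3 flax=1 iron=2 stone=2
After 9 (craft saddle): saddle=1 stone=2

Answer: saddle=1 stone=2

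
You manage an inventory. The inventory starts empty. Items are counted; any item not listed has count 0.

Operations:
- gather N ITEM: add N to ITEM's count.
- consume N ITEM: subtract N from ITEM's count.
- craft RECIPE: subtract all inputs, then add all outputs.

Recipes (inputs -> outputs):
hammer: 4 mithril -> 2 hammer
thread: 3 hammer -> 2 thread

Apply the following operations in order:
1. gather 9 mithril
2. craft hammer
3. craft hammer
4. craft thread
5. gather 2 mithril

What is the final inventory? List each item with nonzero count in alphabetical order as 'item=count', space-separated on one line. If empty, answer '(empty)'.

After 1 (gather 9 mithril): mithril=9
After 2 (craft hammer): hammer=2 mithril=5
After 3 (craft hammer): hammer=4 mithril=1
After 4 (craft thread): hammer=1 mithril=1 thread=2
After 5 (gather 2 mithril): hammer=1 mithril=3 thread=2

Answer: hammer=1 mithril=3 thread=2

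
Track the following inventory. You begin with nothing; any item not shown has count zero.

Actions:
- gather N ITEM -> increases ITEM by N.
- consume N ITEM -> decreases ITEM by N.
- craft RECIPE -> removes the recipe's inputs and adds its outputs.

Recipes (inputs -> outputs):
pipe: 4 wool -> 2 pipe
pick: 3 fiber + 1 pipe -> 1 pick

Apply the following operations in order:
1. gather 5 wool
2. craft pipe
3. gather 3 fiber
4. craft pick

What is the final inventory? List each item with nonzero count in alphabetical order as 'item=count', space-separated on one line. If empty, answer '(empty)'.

Answer: pick=1 pipe=1 wool=1

Derivation:
After 1 (gather 5 wool): wool=5
After 2 (craft pipe): pipe=2 wool=1
After 3 (gather 3 fiber): fiber=3 pipe=2 wool=1
After 4 (craft pick): pick=1 pipe=1 wool=1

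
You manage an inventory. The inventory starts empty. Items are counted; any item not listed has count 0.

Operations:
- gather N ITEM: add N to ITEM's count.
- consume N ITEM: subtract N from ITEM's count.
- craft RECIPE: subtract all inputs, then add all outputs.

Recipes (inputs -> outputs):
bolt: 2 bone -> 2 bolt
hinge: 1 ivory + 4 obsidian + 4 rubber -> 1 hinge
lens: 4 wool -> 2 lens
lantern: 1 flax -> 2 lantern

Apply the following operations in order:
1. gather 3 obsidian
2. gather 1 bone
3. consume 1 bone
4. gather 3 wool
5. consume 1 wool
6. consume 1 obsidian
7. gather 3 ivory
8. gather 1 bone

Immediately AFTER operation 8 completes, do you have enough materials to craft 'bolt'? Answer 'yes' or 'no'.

Answer: no

Derivation:
After 1 (gather 3 obsidian): obsidian=3
After 2 (gather 1 bone): bone=1 obsidian=3
After 3 (consume 1 bone): obsidian=3
After 4 (gather 3 wool): obsidian=3 wool=3
After 5 (consume 1 wool): obsidian=3 wool=2
After 6 (consume 1 obsidian): obsidian=2 wool=2
After 7 (gather 3 ivory): ivory=3 obsidian=2 wool=2
After 8 (gather 1 bone): bone=1 ivory=3 obsidian=2 wool=2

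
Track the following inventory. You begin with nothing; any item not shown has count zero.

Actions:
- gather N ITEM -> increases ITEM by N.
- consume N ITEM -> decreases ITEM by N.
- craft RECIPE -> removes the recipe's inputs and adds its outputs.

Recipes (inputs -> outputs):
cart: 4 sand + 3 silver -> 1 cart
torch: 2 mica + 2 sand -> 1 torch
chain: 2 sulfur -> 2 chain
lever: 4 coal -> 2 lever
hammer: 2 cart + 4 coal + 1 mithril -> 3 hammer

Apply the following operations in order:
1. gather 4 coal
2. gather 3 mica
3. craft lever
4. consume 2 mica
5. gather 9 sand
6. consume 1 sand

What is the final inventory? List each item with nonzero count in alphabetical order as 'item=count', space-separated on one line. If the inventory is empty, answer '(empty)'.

Answer: lever=2 mica=1 sand=8

Derivation:
After 1 (gather 4 coal): coal=4
After 2 (gather 3 mica): coal=4 mica=3
After 3 (craft lever): lever=2 mica=3
After 4 (consume 2 mica): lever=2 mica=1
After 5 (gather 9 sand): lever=2 mica=1 sand=9
After 6 (consume 1 sand): lever=2 mica=1 sand=8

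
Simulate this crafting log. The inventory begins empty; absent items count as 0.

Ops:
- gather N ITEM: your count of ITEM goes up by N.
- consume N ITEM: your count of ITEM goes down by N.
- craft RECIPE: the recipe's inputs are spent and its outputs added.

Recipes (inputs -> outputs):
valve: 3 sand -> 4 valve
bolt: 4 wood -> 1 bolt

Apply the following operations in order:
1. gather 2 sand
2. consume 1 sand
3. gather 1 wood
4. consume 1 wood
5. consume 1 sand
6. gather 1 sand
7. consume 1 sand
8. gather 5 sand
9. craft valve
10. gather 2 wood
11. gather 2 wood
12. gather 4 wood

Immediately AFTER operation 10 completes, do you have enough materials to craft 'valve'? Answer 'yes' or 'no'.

Answer: no

Derivation:
After 1 (gather 2 sand): sand=2
After 2 (consume 1 sand): sand=1
After 3 (gather 1 wood): sand=1 wood=1
After 4 (consume 1 wood): sand=1
After 5 (consume 1 sand): (empty)
After 6 (gather 1 sand): sand=1
After 7 (consume 1 sand): (empty)
After 8 (gather 5 sand): sand=5
After 9 (craft valve): sand=2 valve=4
After 10 (gather 2 wood): sand=2 valve=4 wood=2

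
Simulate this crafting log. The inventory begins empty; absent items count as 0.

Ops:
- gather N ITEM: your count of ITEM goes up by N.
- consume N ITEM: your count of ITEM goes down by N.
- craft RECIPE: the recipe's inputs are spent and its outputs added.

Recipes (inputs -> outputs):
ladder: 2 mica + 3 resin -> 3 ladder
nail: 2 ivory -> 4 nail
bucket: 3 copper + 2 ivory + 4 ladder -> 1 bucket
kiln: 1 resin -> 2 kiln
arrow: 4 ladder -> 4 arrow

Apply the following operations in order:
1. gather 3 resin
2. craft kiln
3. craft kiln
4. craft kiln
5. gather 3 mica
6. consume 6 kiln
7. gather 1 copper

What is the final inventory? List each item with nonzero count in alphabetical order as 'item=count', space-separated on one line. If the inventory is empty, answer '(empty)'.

After 1 (gather 3 resin): resin=3
After 2 (craft kiln): kiln=2 resin=2
After 3 (craft kiln): kiln=4 resin=1
After 4 (craft kiln): kiln=6
After 5 (gather 3 mica): kiln=6 mica=3
After 6 (consume 6 kiln): mica=3
After 7 (gather 1 copper): copper=1 mica=3

Answer: copper=1 mica=3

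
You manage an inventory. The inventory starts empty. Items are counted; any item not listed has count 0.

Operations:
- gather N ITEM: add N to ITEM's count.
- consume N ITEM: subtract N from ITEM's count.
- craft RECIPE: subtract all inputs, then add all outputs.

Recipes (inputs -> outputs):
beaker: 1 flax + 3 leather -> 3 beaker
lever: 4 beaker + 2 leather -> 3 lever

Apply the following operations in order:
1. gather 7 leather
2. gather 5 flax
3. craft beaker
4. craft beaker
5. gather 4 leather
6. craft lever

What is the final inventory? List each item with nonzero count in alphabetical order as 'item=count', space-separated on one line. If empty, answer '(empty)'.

After 1 (gather 7 leather): leather=7
After 2 (gather 5 flax): flax=5 leather=7
After 3 (craft beaker): beaker=3 flax=4 leather=4
After 4 (craft beaker): beaker=6 flax=3 leather=1
After 5 (gather 4 leather): beaker=6 flax=3 leather=5
After 6 (craft lever): beaker=2 flax=3 leather=3 lever=3

Answer: beaker=2 flax=3 leather=3 lever=3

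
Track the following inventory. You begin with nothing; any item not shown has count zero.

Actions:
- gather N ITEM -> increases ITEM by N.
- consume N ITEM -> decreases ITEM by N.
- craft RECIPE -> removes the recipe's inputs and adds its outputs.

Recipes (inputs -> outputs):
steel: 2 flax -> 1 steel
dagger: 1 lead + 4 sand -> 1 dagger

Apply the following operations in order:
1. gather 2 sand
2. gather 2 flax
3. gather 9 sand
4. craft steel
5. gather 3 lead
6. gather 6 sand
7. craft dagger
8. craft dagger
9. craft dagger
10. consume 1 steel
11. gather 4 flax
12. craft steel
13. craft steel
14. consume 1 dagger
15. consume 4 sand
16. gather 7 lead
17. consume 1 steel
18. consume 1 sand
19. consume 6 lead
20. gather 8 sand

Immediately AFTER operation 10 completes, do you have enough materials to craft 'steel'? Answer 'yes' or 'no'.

Answer: no

Derivation:
After 1 (gather 2 sand): sand=2
After 2 (gather 2 flax): flax=2 sand=2
After 3 (gather 9 sand): flax=2 sand=11
After 4 (craft steel): sand=11 steel=1
After 5 (gather 3 lead): lead=3 sand=11 steel=1
After 6 (gather 6 sand): lead=3 sand=17 steel=1
After 7 (craft dagger): dagger=1 lead=2 sand=13 steel=1
After 8 (craft dagger): dagger=2 lead=1 sand=9 steel=1
After 9 (craft dagger): dagger=3 sand=5 steel=1
After 10 (consume 1 steel): dagger=3 sand=5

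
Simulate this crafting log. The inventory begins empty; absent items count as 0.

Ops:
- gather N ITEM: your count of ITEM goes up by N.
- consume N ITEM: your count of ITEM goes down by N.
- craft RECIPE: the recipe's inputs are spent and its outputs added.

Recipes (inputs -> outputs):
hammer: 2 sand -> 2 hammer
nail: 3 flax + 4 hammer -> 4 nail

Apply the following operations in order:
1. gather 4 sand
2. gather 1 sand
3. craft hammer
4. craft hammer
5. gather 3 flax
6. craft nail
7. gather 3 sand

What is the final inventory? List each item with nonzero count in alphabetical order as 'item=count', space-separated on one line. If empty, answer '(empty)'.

Answer: nail=4 sand=4

Derivation:
After 1 (gather 4 sand): sand=4
After 2 (gather 1 sand): sand=5
After 3 (craft hammer): hammer=2 sand=3
After 4 (craft hammer): hammer=4 sand=1
After 5 (gather 3 flax): flax=3 hammer=4 sand=1
After 6 (craft nail): nail=4 sand=1
After 7 (gather 3 sand): nail=4 sand=4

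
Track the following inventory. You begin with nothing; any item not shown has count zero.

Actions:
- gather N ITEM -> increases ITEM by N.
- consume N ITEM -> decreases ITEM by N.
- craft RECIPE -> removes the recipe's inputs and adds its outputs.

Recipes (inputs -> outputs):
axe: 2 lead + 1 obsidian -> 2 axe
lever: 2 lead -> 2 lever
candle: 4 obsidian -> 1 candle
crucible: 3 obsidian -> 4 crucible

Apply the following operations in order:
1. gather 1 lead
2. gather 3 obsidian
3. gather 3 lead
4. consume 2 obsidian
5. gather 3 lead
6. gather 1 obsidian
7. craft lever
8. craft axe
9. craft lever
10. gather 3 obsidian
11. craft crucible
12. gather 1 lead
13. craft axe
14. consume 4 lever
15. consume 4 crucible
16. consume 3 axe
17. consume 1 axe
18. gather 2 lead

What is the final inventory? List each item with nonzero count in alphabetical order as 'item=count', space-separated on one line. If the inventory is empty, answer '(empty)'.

Answer: lead=2

Derivation:
After 1 (gather 1 lead): lead=1
After 2 (gather 3 obsidian): lead=1 obsidian=3
After 3 (gather 3 lead): lead=4 obsidian=3
After 4 (consume 2 obsidian): lead=4 obsidian=1
After 5 (gather 3 lead): lead=7 obsidian=1
After 6 (gather 1 obsidian): lead=7 obsidian=2
After 7 (craft lever): lead=5 lever=2 obsidian=2
After 8 (craft axe): axe=2 lead=3 lever=2 obsidian=1
After 9 (craft lever): axe=2 lead=1 lever=4 obsidian=1
After 10 (gather 3 obsidian): axe=2 lead=1 lever=4 obsidian=4
After 11 (craft crucible): axe=2 crucible=4 lead=1 lever=4 obsidian=1
After 12 (gather 1 lead): axe=2 crucible=4 lead=2 lever=4 obsidian=1
After 13 (craft axe): axe=4 crucible=4 lever=4
After 14 (consume 4 lever): axe=4 crucible=4
After 15 (consume 4 crucible): axe=4
After 16 (consume 3 axe): axe=1
After 17 (consume 1 axe): (empty)
After 18 (gather 2 lead): lead=2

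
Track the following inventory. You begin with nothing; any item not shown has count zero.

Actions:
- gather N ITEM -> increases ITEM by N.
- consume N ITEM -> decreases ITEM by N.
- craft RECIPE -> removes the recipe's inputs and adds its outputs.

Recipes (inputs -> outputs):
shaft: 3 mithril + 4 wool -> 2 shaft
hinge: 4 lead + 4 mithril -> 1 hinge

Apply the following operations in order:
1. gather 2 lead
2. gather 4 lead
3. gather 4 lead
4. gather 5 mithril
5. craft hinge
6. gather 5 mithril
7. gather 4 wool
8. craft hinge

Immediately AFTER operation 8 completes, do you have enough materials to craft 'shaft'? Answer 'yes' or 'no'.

Answer: no

Derivation:
After 1 (gather 2 lead): lead=2
After 2 (gather 4 lead): lead=6
After 3 (gather 4 lead): lead=10
After 4 (gather 5 mithril): lead=10 mithril=5
After 5 (craft hinge): hinge=1 lead=6 mithril=1
After 6 (gather 5 mithril): hinge=1 lead=6 mithril=6
After 7 (gather 4 wool): hinge=1 lead=6 mithril=6 wool=4
After 8 (craft hinge): hinge=2 lead=2 mithril=2 wool=4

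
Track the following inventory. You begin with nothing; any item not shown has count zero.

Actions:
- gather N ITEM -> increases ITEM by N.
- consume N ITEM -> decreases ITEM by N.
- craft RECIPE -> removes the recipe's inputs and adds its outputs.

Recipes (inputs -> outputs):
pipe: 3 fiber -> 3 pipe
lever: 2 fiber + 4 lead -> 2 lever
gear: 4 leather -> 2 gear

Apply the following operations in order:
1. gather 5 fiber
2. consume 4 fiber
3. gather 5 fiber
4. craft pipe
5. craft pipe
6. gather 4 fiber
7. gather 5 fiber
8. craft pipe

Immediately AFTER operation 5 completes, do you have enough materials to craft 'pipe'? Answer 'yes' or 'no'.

Answer: no

Derivation:
After 1 (gather 5 fiber): fiber=5
After 2 (consume 4 fiber): fiber=1
After 3 (gather 5 fiber): fiber=6
After 4 (craft pipe): fiber=3 pipe=3
After 5 (craft pipe): pipe=6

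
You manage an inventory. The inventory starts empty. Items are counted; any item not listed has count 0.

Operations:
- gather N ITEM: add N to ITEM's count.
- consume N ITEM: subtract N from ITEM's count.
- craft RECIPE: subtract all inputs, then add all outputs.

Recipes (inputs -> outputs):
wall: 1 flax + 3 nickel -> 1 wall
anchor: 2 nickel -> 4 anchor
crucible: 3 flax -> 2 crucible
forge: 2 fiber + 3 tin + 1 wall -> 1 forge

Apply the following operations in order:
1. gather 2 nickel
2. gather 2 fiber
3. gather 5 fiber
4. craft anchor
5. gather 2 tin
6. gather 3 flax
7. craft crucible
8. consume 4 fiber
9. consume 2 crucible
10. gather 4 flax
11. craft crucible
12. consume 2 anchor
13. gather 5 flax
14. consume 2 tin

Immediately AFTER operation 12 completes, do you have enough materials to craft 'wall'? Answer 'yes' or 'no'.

After 1 (gather 2 nickel): nickel=2
After 2 (gather 2 fiber): fiber=2 nickel=2
After 3 (gather 5 fiber): fiber=7 nickel=2
After 4 (craft anchor): anchor=4 fiber=7
After 5 (gather 2 tin): anchor=4 fiber=7 tin=2
After 6 (gather 3 flax): anchor=4 fiber=7 flax=3 tin=2
After 7 (craft crucible): anchor=4 crucible=2 fiber=7 tin=2
After 8 (consume 4 fiber): anchor=4 crucible=2 fiber=3 tin=2
After 9 (consume 2 crucible): anchor=4 fiber=3 tin=2
After 10 (gather 4 flax): anchor=4 fiber=3 flax=4 tin=2
After 11 (craft crucible): anchor=4 crucible=2 fiber=3 flax=1 tin=2
After 12 (consume 2 anchor): anchor=2 crucible=2 fiber=3 flax=1 tin=2

Answer: no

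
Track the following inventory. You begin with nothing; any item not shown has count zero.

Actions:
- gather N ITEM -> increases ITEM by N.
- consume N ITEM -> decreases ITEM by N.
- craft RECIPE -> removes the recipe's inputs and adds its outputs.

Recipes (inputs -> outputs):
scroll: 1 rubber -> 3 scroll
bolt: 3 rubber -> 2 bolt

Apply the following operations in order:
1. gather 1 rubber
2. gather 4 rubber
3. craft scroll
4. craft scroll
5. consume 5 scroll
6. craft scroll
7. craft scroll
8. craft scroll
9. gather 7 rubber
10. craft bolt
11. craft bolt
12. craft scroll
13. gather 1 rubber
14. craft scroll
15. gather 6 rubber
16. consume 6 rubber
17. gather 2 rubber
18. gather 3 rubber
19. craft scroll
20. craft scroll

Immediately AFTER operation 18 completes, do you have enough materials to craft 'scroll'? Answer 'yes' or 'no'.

Answer: yes

Derivation:
After 1 (gather 1 rubber): rubber=1
After 2 (gather 4 rubber): rubber=5
After 3 (craft scroll): rubber=4 scroll=3
After 4 (craft scroll): rubber=3 scroll=6
After 5 (consume 5 scroll): rubber=3 scroll=1
After 6 (craft scroll): rubber=2 scroll=4
After 7 (craft scroll): rubber=1 scroll=7
After 8 (craft scroll): scroll=10
After 9 (gather 7 rubber): rubber=7 scroll=10
After 10 (craft bolt): bolt=2 rubber=4 scroll=10
After 11 (craft bolt): bolt=4 rubber=1 scroll=10
After 12 (craft scroll): bolt=4 scroll=13
After 13 (gather 1 rubber): bolt=4 rubber=1 scroll=13
After 14 (craft scroll): bolt=4 scroll=16
After 15 (gather 6 rubber): bolt=4 rubber=6 scroll=16
After 16 (consume 6 rubber): bolt=4 scroll=16
After 17 (gather 2 rubber): bolt=4 rubber=2 scroll=16
After 18 (gather 3 rubber): bolt=4 rubber=5 scroll=16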